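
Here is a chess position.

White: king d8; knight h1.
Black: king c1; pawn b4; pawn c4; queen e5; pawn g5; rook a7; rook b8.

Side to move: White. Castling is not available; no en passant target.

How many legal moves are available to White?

White to move; king on d8.
In check: yes, from the black rook on b8.
Legal moves: none.
Count: 0.

0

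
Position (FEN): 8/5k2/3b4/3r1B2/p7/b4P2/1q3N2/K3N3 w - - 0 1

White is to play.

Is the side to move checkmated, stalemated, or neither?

checkmate

White to move; white king on a1.
In check: yes, from the black queen on b2.
King squares — b1: attacked by Qb2; a2: attacked by Qb2; b2: attacked by Ba3.
Legal moves for White: none.
In check with no legal moves → checkmate.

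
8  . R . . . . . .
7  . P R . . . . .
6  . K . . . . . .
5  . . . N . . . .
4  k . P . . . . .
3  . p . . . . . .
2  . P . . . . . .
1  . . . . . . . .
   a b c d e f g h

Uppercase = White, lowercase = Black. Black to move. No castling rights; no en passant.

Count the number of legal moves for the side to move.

Black to move; king on a4.
In check: no.
Legal moves: none.
Count: 0.

0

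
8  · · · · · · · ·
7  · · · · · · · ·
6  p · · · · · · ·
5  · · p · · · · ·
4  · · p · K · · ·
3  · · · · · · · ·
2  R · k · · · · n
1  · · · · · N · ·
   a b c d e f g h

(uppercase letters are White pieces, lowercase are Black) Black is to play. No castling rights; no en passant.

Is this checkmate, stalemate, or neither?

neither

Black to move; black king on c2.
In check: yes, from the white rook on a2.
King squares — b1: available; c1: available; d1: available; b2: attacked by Ra2; d2: attacked by Nf1; b3: available; c3: available; d3: attacked by Ke4.
Legal moves for Black: Kc3, Kb3, Kd1, Kc1, Kb1.
Black is in check but has 5 legal moves → neither.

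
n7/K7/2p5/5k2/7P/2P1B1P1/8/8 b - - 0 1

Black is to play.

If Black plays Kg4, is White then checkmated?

no

After Kg4: white king on a7; in check: no.
White is not in check, so this cannot be checkmate.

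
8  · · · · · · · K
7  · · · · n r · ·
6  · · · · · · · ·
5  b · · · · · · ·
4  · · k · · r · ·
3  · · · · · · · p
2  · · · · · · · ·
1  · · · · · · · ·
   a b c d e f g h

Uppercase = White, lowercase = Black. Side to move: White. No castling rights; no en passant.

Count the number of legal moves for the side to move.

0

White to move; king on h8.
In check: no.
Legal moves: none.
Count: 0.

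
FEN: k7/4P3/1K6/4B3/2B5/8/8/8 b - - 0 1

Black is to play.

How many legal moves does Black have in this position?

0

Black to move; king on a8.
In check: no.
Legal moves: none.
Count: 0.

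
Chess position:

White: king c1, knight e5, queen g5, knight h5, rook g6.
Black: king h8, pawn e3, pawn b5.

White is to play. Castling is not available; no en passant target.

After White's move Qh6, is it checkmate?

yes

After Qh6: black king on h8; in check: yes, from the white queen on h6.
King squares — g7: attacked by Nh5; h7: attacked by Qh6; g8: attacked by Rg6.
Black has no legal moves → checkmate.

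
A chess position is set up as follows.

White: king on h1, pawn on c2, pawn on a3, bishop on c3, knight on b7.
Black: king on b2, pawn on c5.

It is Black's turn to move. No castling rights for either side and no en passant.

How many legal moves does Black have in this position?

Black to move; king on b2.
In check: yes, from the white bishop on c3.
Legal moves: Kxc3, Kxa3, Kxc2, Ka2, Kc1, Kb1.
Count: 6.

6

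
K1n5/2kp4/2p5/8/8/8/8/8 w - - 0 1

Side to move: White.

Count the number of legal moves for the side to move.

White to move; king on a8.
In check: no.
Legal moves: none.
Count: 0.

0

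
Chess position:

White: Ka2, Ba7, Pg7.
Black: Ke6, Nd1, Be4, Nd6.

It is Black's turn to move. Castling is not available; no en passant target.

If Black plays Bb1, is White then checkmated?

After Bb1: white king on a2; in check: yes, from the black bishop on b1.
White has 4 legal replies: Kb3, Ka3, Kxb1, Ka1.
In check but a legal move exists → not checkmate.

no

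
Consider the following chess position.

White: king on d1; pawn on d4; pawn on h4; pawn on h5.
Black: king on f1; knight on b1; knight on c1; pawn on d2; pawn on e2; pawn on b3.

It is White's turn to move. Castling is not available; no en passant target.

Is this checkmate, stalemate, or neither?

checkmate

White to move; white king on d1.
In check: yes, from the black pawn on e2.
King squares — c1: attacked by Pd2; e1: attacked by Kf1; c2: attacked by Pb3; d2: attacked by Nb1; e2: attacked by Nc1.
Legal moves for White: none.
In check with no legal moves → checkmate.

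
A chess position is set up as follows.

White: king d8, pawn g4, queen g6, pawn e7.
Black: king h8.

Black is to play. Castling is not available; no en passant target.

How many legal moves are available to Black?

Black to move; king on h8.
In check: no.
Legal moves: none.
Count: 0.

0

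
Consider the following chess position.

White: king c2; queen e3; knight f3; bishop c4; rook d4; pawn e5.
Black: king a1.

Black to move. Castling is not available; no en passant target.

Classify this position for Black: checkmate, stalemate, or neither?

stalemate

Black to move; black king on a1.
In check: no.
King squares — b1: attacked by Kc2; a2: attacked by Bc4; b2: attacked by Kc2.
Legal moves for Black: none.
Not in check and no legal moves → stalemate.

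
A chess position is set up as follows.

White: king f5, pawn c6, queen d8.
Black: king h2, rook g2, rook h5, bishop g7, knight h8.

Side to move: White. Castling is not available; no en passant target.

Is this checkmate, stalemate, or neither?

neither

White to move; white king on f5.
In check: yes, from the black rook on h5.
Legal moves for White: Ke6, Kf4, Ke4, Qg5.
White is in check but has 4 legal moves → neither.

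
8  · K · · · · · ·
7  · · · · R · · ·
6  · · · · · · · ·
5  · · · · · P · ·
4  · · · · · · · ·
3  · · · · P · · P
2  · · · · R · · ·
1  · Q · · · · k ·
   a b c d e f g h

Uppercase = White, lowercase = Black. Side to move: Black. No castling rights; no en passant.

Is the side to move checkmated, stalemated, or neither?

Black to move; black king on g1.
In check: yes, from the white queen on b1.
King squares — f1: attacked by Qb1; h1: attacked by Qb1; f2: attacked by Re2; g2: attacked by Re2; h2: attacked by Re2.
Legal moves for Black: none.
In check with no legal moves → checkmate.

checkmate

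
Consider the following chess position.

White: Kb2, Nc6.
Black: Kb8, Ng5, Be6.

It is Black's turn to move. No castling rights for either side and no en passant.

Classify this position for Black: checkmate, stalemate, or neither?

neither

Black to move; black king on b8.
In check: yes, from the white knight on c6.
King squares — a7: attacked by Nc6; b7: available; c7: available; a8: available; c8: available.
Legal moves for Black: Kc8, Ka8, Kc7, Kb7.
Black is in check but has 4 legal moves → neither.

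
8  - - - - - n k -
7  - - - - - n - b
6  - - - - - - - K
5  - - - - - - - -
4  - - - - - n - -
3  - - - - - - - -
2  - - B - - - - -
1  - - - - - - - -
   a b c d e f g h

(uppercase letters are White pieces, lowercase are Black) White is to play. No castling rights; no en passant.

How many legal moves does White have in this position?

White to move; king on h6.
In check: yes, from the black knight on f7.
Legal moves: none.
Count: 0.

0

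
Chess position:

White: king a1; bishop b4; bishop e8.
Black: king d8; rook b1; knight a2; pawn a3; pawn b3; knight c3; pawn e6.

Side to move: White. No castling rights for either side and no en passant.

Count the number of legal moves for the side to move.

0

White to move; king on a1.
In check: yes, from the black rook on b1.
Legal moves: none.
Count: 0.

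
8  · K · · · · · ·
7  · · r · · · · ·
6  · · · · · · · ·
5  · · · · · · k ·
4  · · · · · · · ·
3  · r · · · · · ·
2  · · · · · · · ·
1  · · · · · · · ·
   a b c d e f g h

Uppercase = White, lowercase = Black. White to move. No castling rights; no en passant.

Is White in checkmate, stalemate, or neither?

White to move; white king on b8.
In check: yes, from the black rook on b3.
King squares — a7: attacked by Rc7; b7: attacked by Rb3; c7: available; a8: available; c8: attacked by Rc7.
Legal moves for White: Ka8, Kxc7.
White is in check but has 2 legal moves → neither.

neither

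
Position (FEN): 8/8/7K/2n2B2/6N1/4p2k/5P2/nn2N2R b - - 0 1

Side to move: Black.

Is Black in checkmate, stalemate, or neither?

Black to move; black king on h3.
In check: yes, from the white rook on h1.
King squares — g2: attacked by Ne1; h2: attacked by Rh1; g3: attacked by Pf2; g4: attacked by Bf5; h4: attacked by Rh1.
Legal moves for Black: none.
In check with no legal moves → checkmate.

checkmate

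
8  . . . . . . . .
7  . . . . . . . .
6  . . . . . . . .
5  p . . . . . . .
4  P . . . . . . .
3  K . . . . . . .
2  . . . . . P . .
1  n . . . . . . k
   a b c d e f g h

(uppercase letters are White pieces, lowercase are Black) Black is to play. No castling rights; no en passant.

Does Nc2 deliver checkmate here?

no

After Nc2: white king on a3; in check: yes, from the black knight on c2.
White has 3 legal replies: Kb3, Kb2, Ka2.
In check but a legal move exists → not checkmate.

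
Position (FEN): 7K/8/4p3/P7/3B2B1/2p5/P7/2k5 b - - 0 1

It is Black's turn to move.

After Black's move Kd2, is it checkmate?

After Kd2: white king on h8; in check: no.
White is not in check, so this cannot be checkmate.

no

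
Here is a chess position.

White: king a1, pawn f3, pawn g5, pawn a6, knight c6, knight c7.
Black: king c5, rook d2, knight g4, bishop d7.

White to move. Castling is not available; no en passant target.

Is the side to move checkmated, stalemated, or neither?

White to move; white king on a1.
In check: no.
Legal moves for White: Ne8, Na8, Ne6+, Nd5, Nb5, Nd8, Nb8, Ne7, Na7, Ne5, Na5, Nd4, Nb4, Kb1, fxg4, a7, g6, f4.
White has 18 legal moves and is not in check → neither.

neither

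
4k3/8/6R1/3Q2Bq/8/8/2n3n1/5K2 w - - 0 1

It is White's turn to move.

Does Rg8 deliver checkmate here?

yes

After Rg8: black king on e8; in check: yes, from the white rook on g8.
King squares — d7: attacked by Qd5; e7: attacked by Bg5; f7: attacked by Qd5; d8: attacked by Qd5; f8: attacked by Rg8.
Black has no legal moves → checkmate.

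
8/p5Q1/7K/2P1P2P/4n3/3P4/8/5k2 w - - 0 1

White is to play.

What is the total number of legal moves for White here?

23

White to move; king on h6.
In check: no.
Legal moves: Qh8, Qg8, Qf8+, Qh7, Qf7+, Qe7, Qd7, Qc7, Qb7, Qxa7, Qg6, Qf6+, Qg5, Qg4, Qg3, Qg2+, Qg1+, Kh7, Kg6, dxe4, e6, c6, d4.
Count: 23.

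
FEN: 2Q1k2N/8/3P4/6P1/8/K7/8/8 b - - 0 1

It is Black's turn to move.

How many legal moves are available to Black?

Black to move; king on e8.
In check: yes, from the white queen on c8.
Legal moves: none.
Count: 0.

0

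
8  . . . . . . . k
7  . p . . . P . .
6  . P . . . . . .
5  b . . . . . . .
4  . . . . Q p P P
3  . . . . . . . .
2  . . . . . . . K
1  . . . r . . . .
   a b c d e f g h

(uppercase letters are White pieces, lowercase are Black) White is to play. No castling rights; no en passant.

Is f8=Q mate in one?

yes

After f8=Q: black king on h8; in check: yes, from the white queen on f8.
King squares — g7: attacked by Qf8; h7: attacked by Qe4; g8: attacked by Qf8.
Black has no legal moves → checkmate.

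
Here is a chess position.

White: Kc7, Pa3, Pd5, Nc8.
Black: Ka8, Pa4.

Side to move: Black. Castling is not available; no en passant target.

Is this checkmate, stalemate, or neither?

stalemate

Black to move; black king on a8.
In check: no.
King squares — a7: attacked by Nc8; b7: attacked by Kc7; b8: attacked by Kc7.
Legal moves for Black: none.
Not in check and no legal moves → stalemate.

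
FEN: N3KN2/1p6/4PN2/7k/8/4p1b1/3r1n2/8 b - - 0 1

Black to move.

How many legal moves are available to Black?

3

Black to move; king on h5.
In check: yes, from the white knight on f6.
Legal moves: Kh6, Kg5, Kh4.
Count: 3.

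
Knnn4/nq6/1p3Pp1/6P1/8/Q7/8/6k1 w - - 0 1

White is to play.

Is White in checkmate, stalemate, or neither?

checkmate

White to move; white king on a8.
In check: yes, from the black queen on b7.
King squares — a7: attacked by Qb7; b7: attacked by Nd8; b8: attacked by Qb7.
Legal moves for White: none.
In check with no legal moves → checkmate.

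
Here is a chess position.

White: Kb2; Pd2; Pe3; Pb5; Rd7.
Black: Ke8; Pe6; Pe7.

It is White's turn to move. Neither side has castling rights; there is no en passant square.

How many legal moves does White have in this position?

White to move; king on b2.
In check: no.
Legal moves: Rd8+, Rxe7+, Rc7, Rb7, Ra7, Rd6, Rd5, Rd4, Rd3, Kc3, Kb3, Ka3, Kc2, Ka2, Kc1, Kb1, Ka1, b6, e4, d3, d4.
Count: 21.

21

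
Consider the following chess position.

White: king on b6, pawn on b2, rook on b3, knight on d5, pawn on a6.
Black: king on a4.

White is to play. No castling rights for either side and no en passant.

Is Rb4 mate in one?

After Rb4: black king on a4; in check: yes, from the white rook on b4.
King squares — a3: attacked by Pb2; b3: attacked by Rb4; b4: attacked by Nd5; a5: attacked by Kb6; b5: attacked by Rb4.
Black has no legal moves → checkmate.

yes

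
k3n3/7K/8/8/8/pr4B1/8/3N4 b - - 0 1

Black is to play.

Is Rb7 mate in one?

no

After Rb7: white king on h7; in check: yes, from the black rook on b7.
White has 5 legal replies: Kh8, Kg8, Kh6, Kg6, Bc7.
In check but a legal move exists → not checkmate.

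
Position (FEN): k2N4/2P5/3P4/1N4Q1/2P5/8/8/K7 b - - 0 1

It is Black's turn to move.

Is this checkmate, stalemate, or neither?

Black to move; black king on a8.
In check: no.
King squares — a7: attacked by Nb5; b7: attacked by Nd8; b8: attacked by Pc7.
Legal moves for Black: none.
Not in check and no legal moves → stalemate.

stalemate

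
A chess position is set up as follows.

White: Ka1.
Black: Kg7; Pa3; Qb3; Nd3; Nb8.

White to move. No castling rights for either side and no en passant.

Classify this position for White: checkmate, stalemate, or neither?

White to move; white king on a1.
In check: no.
King squares — b1: attacked by Qb3; a2: attacked by Qb3; b2: attacked by Pa3.
Legal moves for White: none.
Not in check and no legal moves → stalemate.

stalemate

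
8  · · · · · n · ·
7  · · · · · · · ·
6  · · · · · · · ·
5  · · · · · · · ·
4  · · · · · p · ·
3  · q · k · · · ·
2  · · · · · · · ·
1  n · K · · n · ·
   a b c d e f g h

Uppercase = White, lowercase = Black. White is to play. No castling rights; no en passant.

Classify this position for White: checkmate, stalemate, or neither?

White to move; white king on c1.
In check: no.
King squares — b1: attacked by Qb3; d1: attacked by Qb3; b2: attacked by Qb3; c2: attacked by Na1; d2: attacked by Nf1.
Legal moves for White: none.
Not in check and no legal moves → stalemate.

stalemate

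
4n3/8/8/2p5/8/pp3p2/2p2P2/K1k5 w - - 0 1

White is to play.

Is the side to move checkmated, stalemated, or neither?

stalemate

White to move; white king on a1.
In check: no.
King squares — b1: attacked by Kc1; a2: attacked by Pb3; b2: attacked by Kc1.
Legal moves for White: none.
Not in check and no legal moves → stalemate.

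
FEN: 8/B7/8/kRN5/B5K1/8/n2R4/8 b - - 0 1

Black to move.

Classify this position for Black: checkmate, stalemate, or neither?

checkmate

Black to move; black king on a5.
In check: yes, from the white rook on b5.
King squares — a4: attacked by Nc5; b4: attacked by Rb5; b5: attacked by Ba4; a6: attacked by Nc5; b6: attacked by Rb5.
Legal moves for Black: none.
In check with no legal moves → checkmate.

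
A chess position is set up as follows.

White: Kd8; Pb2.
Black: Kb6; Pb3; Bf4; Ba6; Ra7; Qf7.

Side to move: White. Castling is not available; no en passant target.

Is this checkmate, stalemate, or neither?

White to move; white king on d8.
In check: no.
King squares — c7: attacked by Bf4; d7: attacked by Ra7; e7: attacked by Ra7; c8: attacked by Ba6; e8: attacked by Qf7.
Legal moves for White: none.
Not in check and no legal moves → stalemate.

stalemate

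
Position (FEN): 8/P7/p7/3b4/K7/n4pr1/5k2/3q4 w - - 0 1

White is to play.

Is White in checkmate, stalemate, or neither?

White to move; white king on a4.
In check: yes, from the black queen on d1.
King squares — a3: available; b3: attacked by Qd1; b4: available; a5: available; b5: attacked by Na3.
Legal moves for White: Ka5, Kb4, Kxa3.
White is in check but has 3 legal moves → neither.

neither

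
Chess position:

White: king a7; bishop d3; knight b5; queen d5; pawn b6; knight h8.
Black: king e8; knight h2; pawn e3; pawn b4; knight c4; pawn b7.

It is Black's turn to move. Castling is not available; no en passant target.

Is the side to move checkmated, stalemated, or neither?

Black to move; black king on e8.
In check: no.
Legal moves for Black: Kf8, Ke7, Nd6, Nxb6, Ne5, Na5, Na3, Nd2, Nb2, Ng4, Nf3, Nf1, b3, e2.
Black has 14 legal moves and is not in check → neither.

neither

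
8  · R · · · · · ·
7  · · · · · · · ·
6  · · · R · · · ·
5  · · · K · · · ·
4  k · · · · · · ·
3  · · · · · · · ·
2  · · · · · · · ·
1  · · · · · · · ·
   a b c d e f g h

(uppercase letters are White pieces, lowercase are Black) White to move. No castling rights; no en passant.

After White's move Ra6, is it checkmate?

yes

After Ra6: black king on a4; in check: yes, from the white rook on a6.
King squares — a3: attacked by Ra6; b3: attacked by Rb8; b4: attacked by Rb8; a5: attacked by Ra6; b5: attacked by Rb8.
Black has no legal moves → checkmate.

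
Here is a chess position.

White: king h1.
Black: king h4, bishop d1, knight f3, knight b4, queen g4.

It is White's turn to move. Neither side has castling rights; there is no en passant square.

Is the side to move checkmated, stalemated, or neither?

stalemate

White to move; white king on h1.
In check: no.
King squares — g1: attacked by Nf3; g2: attacked by Qg4; h2: attacked by Nf3.
Legal moves for White: none.
Not in check and no legal moves → stalemate.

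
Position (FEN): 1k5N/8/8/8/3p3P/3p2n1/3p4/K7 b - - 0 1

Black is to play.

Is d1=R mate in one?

After d1=R: white king on a1; in check: yes, from the black rook on d1.
White has 2 legal replies: Kb2, Ka2.
In check but a legal move exists → not checkmate.

no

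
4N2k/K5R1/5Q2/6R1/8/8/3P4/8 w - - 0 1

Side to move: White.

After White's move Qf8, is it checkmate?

yes

After Qf8: black king on h8; in check: yes, from the white queen on f8.
King squares — g7: attacked by Rg5; h7: attacked by Rg7; g8: attacked by Rg7.
Black has no legal moves → checkmate.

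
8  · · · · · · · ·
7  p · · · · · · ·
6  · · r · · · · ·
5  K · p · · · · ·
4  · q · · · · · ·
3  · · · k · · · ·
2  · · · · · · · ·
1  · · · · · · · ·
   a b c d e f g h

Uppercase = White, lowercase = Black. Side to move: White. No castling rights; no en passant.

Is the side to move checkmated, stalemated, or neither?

checkmate

White to move; white king on a5.
In check: yes, from the black queen on b4.
King squares — a4: attacked by Qb4; b4: attacked by Pc5; b5: attacked by Qb4; a6: attacked by Rc6; b6: attacked by Qb4.
Legal moves for White: none.
In check with no legal moves → checkmate.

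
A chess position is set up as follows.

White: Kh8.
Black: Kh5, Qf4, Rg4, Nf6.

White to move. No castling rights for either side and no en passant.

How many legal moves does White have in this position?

White to move; king on h8.
In check: no.
Legal moves: none.
Count: 0.

0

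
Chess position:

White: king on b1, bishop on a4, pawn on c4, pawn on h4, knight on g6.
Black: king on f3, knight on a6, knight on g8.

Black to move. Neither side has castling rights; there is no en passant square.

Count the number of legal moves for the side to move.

14

Black to move; king on f3.
In check: no.
Legal moves: Ne7, Nh6, Nf6, Nb8, Nc7, Nc5, Nb4, Kg4, Ke4, Kg3, Ke3, Kg2, Kf2, Ke2.
Count: 14.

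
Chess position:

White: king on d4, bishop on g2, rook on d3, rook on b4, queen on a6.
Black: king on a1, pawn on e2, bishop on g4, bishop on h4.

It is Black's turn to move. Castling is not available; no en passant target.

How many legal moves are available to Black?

0

Black to move; king on a1.
In check: yes, from the white queen on a6.
Legal moves: none.
Count: 0.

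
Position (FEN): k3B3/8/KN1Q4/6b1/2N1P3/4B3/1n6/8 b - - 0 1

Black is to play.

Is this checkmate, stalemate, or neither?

Black to move; black king on a8.
In check: yes, from the white knight on b6.
King squares — a7: attacked by Ka6; b7: attacked by Ka6; b8: attacked by Qd6.
Legal moves for Black: none.
In check with no legal moves → checkmate.

checkmate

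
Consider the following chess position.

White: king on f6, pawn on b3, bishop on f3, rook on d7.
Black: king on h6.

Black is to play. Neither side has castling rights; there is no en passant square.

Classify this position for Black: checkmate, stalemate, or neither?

Black to move; black king on h6.
In check: no.
King squares — g5: attacked by Kf6; h5: attacked by Bf3; g6: attacked by Kf6; g7: attacked by Kf6; h7: attacked by Rd7.
Legal moves for Black: none.
Not in check and no legal moves → stalemate.

stalemate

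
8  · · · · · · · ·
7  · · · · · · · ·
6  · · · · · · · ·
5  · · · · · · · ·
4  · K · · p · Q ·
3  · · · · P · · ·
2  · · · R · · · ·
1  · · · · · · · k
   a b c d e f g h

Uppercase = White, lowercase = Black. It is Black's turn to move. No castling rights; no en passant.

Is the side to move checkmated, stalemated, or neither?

Black to move; black king on h1.
In check: no.
King squares — g1: attacked by Qg4; g2: attacked by Rd2; h2: attacked by Rd2.
Legal moves for Black: none.
Not in check and no legal moves → stalemate.

stalemate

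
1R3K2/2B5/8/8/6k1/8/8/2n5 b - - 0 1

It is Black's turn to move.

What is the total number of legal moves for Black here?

10

Black to move; king on g4.
In check: no.
Legal moves: Kh5, Kg5, Kf5, Kh4, Kh3, Kf3, Nd3, Nb3, Ne2, Na2.
Count: 10.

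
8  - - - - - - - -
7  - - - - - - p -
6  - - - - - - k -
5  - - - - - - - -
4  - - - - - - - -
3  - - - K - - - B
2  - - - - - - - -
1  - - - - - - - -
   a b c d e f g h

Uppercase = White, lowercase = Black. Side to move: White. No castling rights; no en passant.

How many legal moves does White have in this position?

15

White to move; king on d3.
In check: no.
Legal moves: Bc8, Bd7, Be6, Bf5+, Bg4, Bg2, Bf1, Ke4, Kd4, Kc4, Ke3, Kc3, Ke2, Kd2, Kc2.
Count: 15.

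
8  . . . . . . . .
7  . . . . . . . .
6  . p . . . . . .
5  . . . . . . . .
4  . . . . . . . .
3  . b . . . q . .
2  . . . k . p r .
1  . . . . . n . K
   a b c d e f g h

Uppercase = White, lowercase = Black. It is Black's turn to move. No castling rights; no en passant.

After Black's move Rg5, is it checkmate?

After Rg5: white king on h1; in check: yes, from the black queen on f3.
King squares — g1: attacked by Pf2; g2: attacked by Qf3; h2: attacked by Nf1.
White has no legal moves → checkmate.

yes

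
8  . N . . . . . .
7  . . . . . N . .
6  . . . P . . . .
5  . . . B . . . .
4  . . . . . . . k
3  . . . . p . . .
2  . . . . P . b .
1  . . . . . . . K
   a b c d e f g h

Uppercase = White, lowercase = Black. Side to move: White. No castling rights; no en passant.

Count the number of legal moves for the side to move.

4

White to move; king on h1.
In check: yes, from the black bishop on g2.
Legal moves: Kh2, Kxg2, Kg1, Bxg2.
Count: 4.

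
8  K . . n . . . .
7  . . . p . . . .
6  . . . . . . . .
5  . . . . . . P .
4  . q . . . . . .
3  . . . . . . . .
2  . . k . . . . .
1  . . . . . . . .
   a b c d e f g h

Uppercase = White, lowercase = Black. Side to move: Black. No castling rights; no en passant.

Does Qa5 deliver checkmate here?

no

After Qa5: white king on a8; in check: yes, from the black queen on a5.
White has 1 legal reply: Kb8.
In check but a legal move exists → not checkmate.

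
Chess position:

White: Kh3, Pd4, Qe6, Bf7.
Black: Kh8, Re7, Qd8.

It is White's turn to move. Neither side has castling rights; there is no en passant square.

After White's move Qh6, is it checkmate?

yes

After Qh6: black king on h8; in check: yes, from the white queen on h6.
King squares — g7: attacked by Qh6; h7: attacked by Qh6; g8: attacked by Bf7.
Black has no legal moves → checkmate.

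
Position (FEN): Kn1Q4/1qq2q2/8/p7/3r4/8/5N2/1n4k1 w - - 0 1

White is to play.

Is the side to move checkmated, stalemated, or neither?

checkmate

White to move; white king on a8.
In check: yes, from the black queen on b7.
King squares — a7: attacked by Qb7; b7: attacked by Qc7; b8: attacked by Qb7.
Legal moves for White: none.
In check with no legal moves → checkmate.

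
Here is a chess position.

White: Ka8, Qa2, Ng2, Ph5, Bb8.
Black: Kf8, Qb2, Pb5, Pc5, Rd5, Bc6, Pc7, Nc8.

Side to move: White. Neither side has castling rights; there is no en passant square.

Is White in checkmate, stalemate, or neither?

White to move; white king on a8.
In check: yes, from the black bishop on c6.
King squares — a7: attacked by Nc8; b7: attacked by Bc6; b8: own bishop.
Legal moves for White: none.
In check with no legal moves → checkmate.

checkmate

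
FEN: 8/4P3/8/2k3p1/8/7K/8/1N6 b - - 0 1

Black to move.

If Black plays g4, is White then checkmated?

no

After g4: white king on h3; in check: yes, from the black pawn on g4.
White has 5 legal replies: Kh4, Kxg4, Kg3, Kh2, Kg2.
In check but a legal move exists → not checkmate.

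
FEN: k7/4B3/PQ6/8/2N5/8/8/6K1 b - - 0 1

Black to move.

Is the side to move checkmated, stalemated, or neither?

stalemate

Black to move; black king on a8.
In check: no.
King squares — a7: attacked by Qb6; b7: attacked by Pa6; b8: attacked by Qb6.
Legal moves for Black: none.
Not in check and no legal moves → stalemate.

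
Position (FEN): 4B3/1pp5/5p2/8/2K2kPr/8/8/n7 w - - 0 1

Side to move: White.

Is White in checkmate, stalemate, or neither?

White to move; white king on c4.
In check: no.
Legal moves for White: Bf7, Bd7, Bg6, Bc6, Bh5, Bb5, Ba4, Kd5, Kc5, Kb5, Kd4, Kb4, Kd3, Kc3, g5.
White has 15 legal moves and is not in check → neither.

neither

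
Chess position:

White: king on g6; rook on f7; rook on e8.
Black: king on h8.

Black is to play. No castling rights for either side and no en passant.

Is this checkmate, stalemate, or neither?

checkmate

Black to move; black king on h8.
In check: yes, from the white rook on e8.
King squares — g7: attacked by Kg6; h7: attacked by Kg6; g8: attacked by Re8.
Legal moves for Black: none.
In check with no legal moves → checkmate.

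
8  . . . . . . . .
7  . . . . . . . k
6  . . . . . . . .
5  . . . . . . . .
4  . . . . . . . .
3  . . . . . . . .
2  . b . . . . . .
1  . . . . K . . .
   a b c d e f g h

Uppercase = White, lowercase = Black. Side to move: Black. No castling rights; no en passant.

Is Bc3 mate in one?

After Bc3: white king on e1; in check: yes, from the black bishop on c3.
White has 4 legal replies: Kf2, Ke2, Kf1, Kd1.
In check but a legal move exists → not checkmate.

no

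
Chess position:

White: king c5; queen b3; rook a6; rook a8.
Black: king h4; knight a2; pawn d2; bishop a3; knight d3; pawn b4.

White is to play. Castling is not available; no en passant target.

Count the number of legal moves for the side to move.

White to move; king on c5.
In check: yes, from the black knight on d3.
Legal moves: Kd6, Kc6, Kb6, Kd5, Kb5, Kd4, Kc4, Qxd3.
Count: 8.

8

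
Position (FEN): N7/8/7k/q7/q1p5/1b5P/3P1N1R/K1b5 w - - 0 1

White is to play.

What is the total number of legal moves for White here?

White to move; king on a1.
In check: yes, from the black queen on a4.
Legal moves: Kb1.
Count: 1.

1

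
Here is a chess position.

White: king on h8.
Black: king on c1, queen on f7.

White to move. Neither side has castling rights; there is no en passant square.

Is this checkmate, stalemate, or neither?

White to move; white king on h8.
In check: no.
King squares — g7: attacked by Qf7; h7: attacked by Qf7; g8: attacked by Qf7.
Legal moves for White: none.
Not in check and no legal moves → stalemate.

stalemate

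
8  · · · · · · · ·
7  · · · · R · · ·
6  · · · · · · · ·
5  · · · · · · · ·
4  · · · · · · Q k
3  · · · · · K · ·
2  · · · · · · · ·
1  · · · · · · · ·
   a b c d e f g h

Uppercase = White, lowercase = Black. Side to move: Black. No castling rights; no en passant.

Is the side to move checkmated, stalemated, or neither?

checkmate

Black to move; black king on h4.
In check: yes, from the white queen on g4.
King squares — g3: attacked by Kf3; h3: attacked by Qg4; g4: attacked by Kf3; g5: attacked by Qg4; h5: attacked by Qg4.
Legal moves for Black: none.
In check with no legal moves → checkmate.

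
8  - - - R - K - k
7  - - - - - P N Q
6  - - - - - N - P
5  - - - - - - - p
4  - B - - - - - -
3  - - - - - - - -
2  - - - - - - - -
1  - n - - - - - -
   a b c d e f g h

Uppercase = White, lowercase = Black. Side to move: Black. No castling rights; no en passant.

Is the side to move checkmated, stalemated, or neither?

Black to move; black king on h8.
In check: yes, from the white queen on h7.
King squares — g7: attacked by Ph6; h7: attacked by Nf6; g8: attacked by Nf6.
Legal moves for Black: none.
In check with no legal moves → checkmate.

checkmate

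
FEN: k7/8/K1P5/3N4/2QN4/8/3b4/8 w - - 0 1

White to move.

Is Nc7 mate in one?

no

After Nc7: black king on a8; in check: yes, from the white knight on c7.
Black has 1 legal reply: Kb8.
In check but a legal move exists → not checkmate.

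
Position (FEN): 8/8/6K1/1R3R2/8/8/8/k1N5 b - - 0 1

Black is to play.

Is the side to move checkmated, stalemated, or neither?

Black to move; black king on a1.
In check: no.
King squares — b1: attacked by Rb5; a2: attacked by Nc1; b2: attacked by Rb5.
Legal moves for Black: none.
Not in check and no legal moves → stalemate.

stalemate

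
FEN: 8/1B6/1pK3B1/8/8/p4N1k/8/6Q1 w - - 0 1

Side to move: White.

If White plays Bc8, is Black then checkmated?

After Bc8: black king on h3; in check: yes, from the white bishop on c8.
King squares — g2: attacked by Qg1; h2: attacked by Qg1; g3: attacked by Qg1; g4: attacked by Qg1; h4: attacked by Nf3.
Black has no legal moves → checkmate.

yes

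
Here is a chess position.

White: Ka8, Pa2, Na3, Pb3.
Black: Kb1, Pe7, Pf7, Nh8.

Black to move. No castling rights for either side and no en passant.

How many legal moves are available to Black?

4

Black to move; king on b1.
In check: yes, from the white knight on a3.
Legal moves: Kb2, Kxa2, Kc1, Ka1.
Count: 4.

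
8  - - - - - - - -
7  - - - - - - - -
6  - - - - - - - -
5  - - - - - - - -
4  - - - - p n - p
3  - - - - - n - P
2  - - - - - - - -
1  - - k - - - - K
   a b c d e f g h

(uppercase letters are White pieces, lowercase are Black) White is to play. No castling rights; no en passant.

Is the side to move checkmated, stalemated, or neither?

White to move; white king on h1.
In check: no.
King squares — g1: attacked by Nf3; g2: attacked by Nf4; h2: attacked by Nf3.
Legal moves for White: none.
Not in check and no legal moves → stalemate.

stalemate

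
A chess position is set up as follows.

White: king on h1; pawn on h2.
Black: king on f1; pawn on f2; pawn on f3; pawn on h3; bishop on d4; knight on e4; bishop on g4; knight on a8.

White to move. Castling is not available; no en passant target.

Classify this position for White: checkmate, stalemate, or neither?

stalemate

White to move; white king on h1.
In check: no.
King squares — g1: attacked by Kf1; g2: attacked by Kf1; h2: own pawn.
Legal moves for White: none.
Not in check and no legal moves → stalemate.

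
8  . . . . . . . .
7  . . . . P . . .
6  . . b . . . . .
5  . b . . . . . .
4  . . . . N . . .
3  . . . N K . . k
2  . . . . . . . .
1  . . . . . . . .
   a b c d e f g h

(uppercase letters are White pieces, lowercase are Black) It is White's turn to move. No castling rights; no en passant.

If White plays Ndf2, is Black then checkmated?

After Ndf2: black king on h3; in check: yes, from the white knight on f2.
Black has 3 legal replies: Kh4, Kh2, Kg2.
In check but a legal move exists → not checkmate.

no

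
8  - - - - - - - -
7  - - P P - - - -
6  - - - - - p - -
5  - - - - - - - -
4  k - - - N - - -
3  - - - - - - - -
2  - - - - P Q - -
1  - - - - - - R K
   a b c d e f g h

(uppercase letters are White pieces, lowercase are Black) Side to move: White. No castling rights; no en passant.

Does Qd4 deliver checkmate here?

no

After Qd4: black king on a4; in check: yes, from the white queen on d4.
Black has 4 legal replies: Kb5, Ka5, Kb3, Ka3.
In check but a legal move exists → not checkmate.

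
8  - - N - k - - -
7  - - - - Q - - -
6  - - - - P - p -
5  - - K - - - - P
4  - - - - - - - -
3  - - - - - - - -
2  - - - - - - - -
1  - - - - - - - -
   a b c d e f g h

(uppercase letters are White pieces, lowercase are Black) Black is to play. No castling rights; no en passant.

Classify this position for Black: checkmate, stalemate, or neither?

checkmate

Black to move; black king on e8.
In check: yes, from the white queen on e7.
King squares — d7: attacked by Pe6; e7: attacked by Nc8; f7: attacked by Pe6; d8: attacked by Qe7; f8: attacked by Qe7.
Legal moves for Black: none.
In check with no legal moves → checkmate.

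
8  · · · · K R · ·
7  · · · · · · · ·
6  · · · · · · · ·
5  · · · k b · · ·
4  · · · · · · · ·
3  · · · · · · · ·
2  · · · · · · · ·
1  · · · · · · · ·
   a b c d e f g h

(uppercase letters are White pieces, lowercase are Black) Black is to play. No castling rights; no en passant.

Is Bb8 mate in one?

no

After Bb8: white king on e8; in check: no.
White is not in check, so this cannot be checkmate.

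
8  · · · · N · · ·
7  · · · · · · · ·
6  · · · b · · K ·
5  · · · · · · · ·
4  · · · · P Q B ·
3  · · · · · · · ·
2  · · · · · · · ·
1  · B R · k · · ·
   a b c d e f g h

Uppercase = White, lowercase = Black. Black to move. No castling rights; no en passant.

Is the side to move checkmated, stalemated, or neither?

Black to move; black king on e1.
In check: yes, from the white rook on c1.
King squares — d1: attacked by Rc1; f1: attacked by Rc1; d2: attacked by Qf4; e2: attacked by Bg4; f2: attacked by Qf4.
Legal moves for Black: none.
In check with no legal moves → checkmate.

checkmate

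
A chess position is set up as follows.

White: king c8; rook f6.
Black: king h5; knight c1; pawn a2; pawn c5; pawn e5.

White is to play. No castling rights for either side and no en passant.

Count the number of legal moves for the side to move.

White to move; king on c8.
In check: no.
Legal moves: Kd8, Kb8, Kd7, Kc7, Kb7, Rf8, Rf7, Rh6+, Rg6, Re6, Rd6, Rc6, Rb6, Ra6, Rf5+, Rf4, Rf3, Rf2, Rf1.
Count: 19.

19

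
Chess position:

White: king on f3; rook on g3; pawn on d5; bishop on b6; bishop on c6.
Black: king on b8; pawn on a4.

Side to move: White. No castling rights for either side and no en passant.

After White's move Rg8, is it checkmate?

yes

After Rg8: black king on b8; in check: yes, from the white rook on g8.
King squares — a7: attacked by Bb6; b7: attacked by Bc6; c7: attacked by Bb6; a8: attacked by Bc6; c8: attacked by Rg8.
Black has no legal moves → checkmate.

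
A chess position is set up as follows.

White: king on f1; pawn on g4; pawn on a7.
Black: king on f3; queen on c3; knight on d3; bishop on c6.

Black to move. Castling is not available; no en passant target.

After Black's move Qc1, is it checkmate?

yes

After Qc1: white king on f1; in check: yes, from the black queen on c1.
King squares — e1: attacked by Qc1; g1: attacked by Qc1; e2: attacked by Kf3; f2: attacked by Nd3; g2: attacked by Kf3.
White has no legal moves → checkmate.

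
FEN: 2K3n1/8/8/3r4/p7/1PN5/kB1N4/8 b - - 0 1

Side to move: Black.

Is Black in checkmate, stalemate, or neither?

neither

Black to move; black king on a2.
In check: yes, from the white knight on c3.
King squares — a1: attacked by Bb2; b1: attacked by Nd2; b2: available; a3: attacked by Bb2; b3: attacked by Nd2.
Legal moves for Black: Kxb2.
Black is in check but has 1 legal move → neither.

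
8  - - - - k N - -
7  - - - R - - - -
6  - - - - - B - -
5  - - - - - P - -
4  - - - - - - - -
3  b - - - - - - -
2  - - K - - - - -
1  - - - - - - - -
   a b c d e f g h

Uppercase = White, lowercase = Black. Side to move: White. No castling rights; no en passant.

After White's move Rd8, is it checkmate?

After Rd8: black king on e8; in check: yes, from the white rook on d8.
Black has 1 legal reply: Kf7.
In check but a legal move exists → not checkmate.

no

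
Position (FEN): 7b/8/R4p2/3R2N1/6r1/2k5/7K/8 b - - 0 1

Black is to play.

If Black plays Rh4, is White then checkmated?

no

After Rh4: white king on h2; in check: yes, from the black rook on h4.
White has 4 legal replies: Kg3, Kg2, Kg1, Nh3.
In check but a legal move exists → not checkmate.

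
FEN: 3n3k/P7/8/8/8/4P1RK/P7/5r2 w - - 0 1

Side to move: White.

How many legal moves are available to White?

19

White to move; king on h3.
In check: no.
Legal moves: Kh4, Kg4, Kh2, Kg2, Rg8+, Rg7, Rg6, Rg5, Rg4, Rf3, Rg2, Rg1, a8=Q, a8=R, a8=B, a8=N, e4, a3, a4.
Count: 19.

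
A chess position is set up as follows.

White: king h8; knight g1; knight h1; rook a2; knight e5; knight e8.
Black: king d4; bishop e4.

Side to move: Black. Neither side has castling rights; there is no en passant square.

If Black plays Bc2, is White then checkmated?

no

After Bc2: white king on h8; in check: no.
White is not in check, so this cannot be checkmate.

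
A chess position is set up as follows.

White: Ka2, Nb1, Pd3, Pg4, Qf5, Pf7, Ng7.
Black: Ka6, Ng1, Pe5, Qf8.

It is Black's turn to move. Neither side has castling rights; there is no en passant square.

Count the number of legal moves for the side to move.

Black to move; king on a6.
In check: no.
Legal moves: Qh8, Qg8, Qe8, Qd8, Qc8, Qb8, Qa8, Qxg7, Qxf7+, Qe7, Qd6, Qc5, Qb4, Qa3+, Kb7, Ka7, Kb6, Kb5, Ka5, Nh3, Nf3, Ne2, e4.
Count: 23.

23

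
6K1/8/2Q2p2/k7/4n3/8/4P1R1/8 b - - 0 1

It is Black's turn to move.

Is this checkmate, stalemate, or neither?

Black to move; black king on a5.
In check: no.
Legal moves for Black: Kb4, Nd6, Ng5, Nc5, Ng3, Nc3, Nf2, Nd2, f5.
Black has 9 legal moves and is not in check → neither.

neither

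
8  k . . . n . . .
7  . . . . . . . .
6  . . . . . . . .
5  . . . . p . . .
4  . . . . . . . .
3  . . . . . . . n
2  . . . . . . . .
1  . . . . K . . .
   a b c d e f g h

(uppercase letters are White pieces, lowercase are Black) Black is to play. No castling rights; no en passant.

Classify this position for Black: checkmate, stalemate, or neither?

Black to move; black king on a8.
In check: no.
Legal moves for Black: Ng7, Nc7, Nf6, Nd6, Kb8, Kb7, Ka7, Ng5, Nf4, Nf2, Ng1, e4.
Black has 12 legal moves and is not in check → neither.

neither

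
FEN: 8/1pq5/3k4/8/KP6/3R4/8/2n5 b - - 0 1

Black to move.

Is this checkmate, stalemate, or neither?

neither

Black to move; black king on d6.
In check: yes, from the white rook on d3.
King squares — c5: attacked by Pb4; d5: attacked by Rd3; e5: available; c6: available; e6: available; c7: own queen; d7: attacked by Rd3; e7: available.
Legal moves for Black: Ke7, Ke6, Kc6, Ke5, Nxd3.
Black is in check but has 5 legal moves → neither.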